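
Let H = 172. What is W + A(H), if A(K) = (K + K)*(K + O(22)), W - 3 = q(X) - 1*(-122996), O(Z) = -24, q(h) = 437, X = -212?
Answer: 174348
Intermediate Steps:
W = 123436 (W = 3 + (437 - 1*(-122996)) = 3 + (437 + 122996) = 3 + 123433 = 123436)
A(K) = 2*K*(-24 + K) (A(K) = (K + K)*(K - 24) = (2*K)*(-24 + K) = 2*K*(-24 + K))
W + A(H) = 123436 + 2*172*(-24 + 172) = 123436 + 2*172*148 = 123436 + 50912 = 174348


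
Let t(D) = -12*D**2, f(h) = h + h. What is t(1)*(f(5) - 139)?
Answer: 1548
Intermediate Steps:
f(h) = 2*h
t(1)*(f(5) - 139) = (-12*1**2)*(2*5 - 139) = (-12*1)*(10 - 139) = -12*(-129) = 1548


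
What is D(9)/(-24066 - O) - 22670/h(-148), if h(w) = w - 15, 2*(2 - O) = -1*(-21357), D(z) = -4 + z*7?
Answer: 607060696/4364977 ≈ 139.08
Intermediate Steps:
D(z) = -4 + 7*z
O = -21353/2 (O = 2 - (-1)*(-21357)/2 = 2 - 1/2*21357 = 2 - 21357/2 = -21353/2 ≈ -10677.)
h(w) = -15 + w
D(9)/(-24066 - O) - 22670/h(-148) = (-4 + 7*9)/(-24066 - 1*(-21353/2)) - 22670/(-15 - 148) = (-4 + 63)/(-24066 + 21353/2) - 22670/(-163) = 59/(-26779/2) - 22670*(-1/163) = 59*(-2/26779) + 22670/163 = -118/26779 + 22670/163 = 607060696/4364977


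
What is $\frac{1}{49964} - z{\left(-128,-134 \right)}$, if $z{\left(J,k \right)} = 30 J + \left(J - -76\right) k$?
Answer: $- \frac{156287391}{49964} \approx -3128.0$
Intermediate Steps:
$z{\left(J,k \right)} = 30 J + k \left(76 + J\right)$ ($z{\left(J,k \right)} = 30 J + \left(J + 76\right) k = 30 J + \left(76 + J\right) k = 30 J + k \left(76 + J\right)$)
$\frac{1}{49964} - z{\left(-128,-134 \right)} = \frac{1}{49964} - \left(30 \left(-128\right) + 76 \left(-134\right) - -17152\right) = \frac{1}{49964} - \left(-3840 - 10184 + 17152\right) = \frac{1}{49964} - 3128 = - \frac{156287391}{49964}$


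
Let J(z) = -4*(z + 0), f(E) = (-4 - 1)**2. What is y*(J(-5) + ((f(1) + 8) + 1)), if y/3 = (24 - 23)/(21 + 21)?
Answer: 27/7 ≈ 3.8571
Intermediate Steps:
f(E) = 25 (f(E) = (-5)**2 = 25)
y = 1/14 (y = 3*((24 - 23)/(21 + 21)) = 3*(1/42) = 1/14 ≈ 0.071429)
J(z) = -4*z
y*(J(-5) + ((f(1) + 8) + 1)) = (-4*(-5) + ((25 + 8) + 1))/14 = (20 + (33 + 1))/14 = (20 + 34)/14 = (1/14)*54 = 27/7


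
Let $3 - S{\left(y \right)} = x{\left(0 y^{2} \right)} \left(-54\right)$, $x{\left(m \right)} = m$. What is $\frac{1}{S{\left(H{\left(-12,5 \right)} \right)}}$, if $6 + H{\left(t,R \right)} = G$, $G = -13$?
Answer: $\frac{1}{3} \approx 0.33333$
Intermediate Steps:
$H{\left(t,R \right)} = -19$ ($H{\left(t,R \right)} = -6 - 13 = -19$)
$S{\left(y \right)} = 3$ ($S{\left(y \right)} = 3 - 0 y^{2} \left(-54\right) = 3 - 0 \left(-54\right) = 3 - 0 = 3 + 0 = 3$)
$\frac{1}{S{\left(H{\left(-12,5 \right)} \right)}} = \frac{1}{3}$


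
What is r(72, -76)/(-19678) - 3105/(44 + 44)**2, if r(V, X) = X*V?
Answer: -9362511/76193216 ≈ -0.12288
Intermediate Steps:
r(V, X) = V*X
r(72, -76)/(-19678) - 3105/(44 + 44)**2 = (72*(-76))/(-19678) - 3105/(44 + 44)**2 = -5472*(-1/19678) - 3105/(88**2) = 2736/9839 - 3105/7744 = -9362511/76193216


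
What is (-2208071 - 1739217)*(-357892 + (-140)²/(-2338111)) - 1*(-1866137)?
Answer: 3303060389755595463/2338111 ≈ 1.4127e+12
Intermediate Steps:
(-2208071 - 1739217)*(-357892 + (-140)²/(-2338111)) - 1*(-1866137) = -3947288*(-357892 + 19600*(-1/2338111)) + 1866137 = -3947288*(-357892 - 19600/2338111) + 1866137 = -3947288*(-836791241612/2338111) + 1866137 = 3303056026520148256/2338111 + 1866137 = 3303060389755595463/2338111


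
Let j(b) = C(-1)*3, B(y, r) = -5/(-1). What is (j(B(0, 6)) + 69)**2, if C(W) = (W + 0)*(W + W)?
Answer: 5625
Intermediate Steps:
B(y, r) = 5 (B(y, r) = -5*(-1) = 5)
C(W) = 2*W**2 (C(W) = W*(2*W) = 2*W**2)
j(b) = 6 (j(b) = (2*(-1)**2)*3 = (2*1)*3 = 2*3 = 6)
(j(B(0, 6)) + 69)**2 = (6 + 69)**2 = 75**2 = 5625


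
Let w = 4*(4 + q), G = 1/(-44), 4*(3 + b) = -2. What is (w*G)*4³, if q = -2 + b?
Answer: 96/11 ≈ 8.7273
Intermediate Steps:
b = -7/2 (b = -3 + (¼)*(-2) = -3 - ½ = -7/2 ≈ -3.5000)
G = -1/44 ≈ -0.022727
q = -11/2 (q = -2 - 7/2 = -11/2 ≈ -5.5000)
w = -6 (w = 4*(4 - 11/2) = 4*(-3/2) = -6)
(w*G)*4³ = -6*(-1/44)*4³ = (3/22)*64 = 96/11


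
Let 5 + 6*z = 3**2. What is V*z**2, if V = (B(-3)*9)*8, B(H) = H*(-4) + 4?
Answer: 512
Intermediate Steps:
B(H) = 4 - 4*H (B(H) = -4*H + 4 = 4 - 4*H)
z = 2/3 (z = -5/6 + (1/6)*3**2 = -5/6 + (1/6)*9 = -5/6 + 3/2 = 2/3 ≈ 0.66667)
V = 1152 (V = ((4 - 4*(-3))*9)*8 = ((4 + 12)*9)*8 = (16*9)*8 = 144*8 = 1152)
V*z**2 = 1152*(2/3)**2 = 1152*(4/9) = 512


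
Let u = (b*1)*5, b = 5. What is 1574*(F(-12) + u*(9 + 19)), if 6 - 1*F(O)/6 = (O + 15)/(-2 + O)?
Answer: 8123414/7 ≈ 1.1605e+6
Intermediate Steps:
F(O) = 36 - 6*(15 + O)/(-2 + O) (F(O) = 36 - 6*(O + 15)/(-2 + O) = 36 - 6*(15 + O)/(-2 + O))
u = 25 (u = (5*1)*5 = 5*5 = 25)
1574*(F(-12) + u*(9 + 19)) = 1574*(6*(-27 + 5*(-12))/(-2 - 12) + 25*(9 + 19)) = 1574*(6*(-27 - 60)/(-14) + 25*28) = 1574*(6*(-1/14)*(-87) + 700) = 1574*(261/7 + 700) = 1574*(5161/7) = 8123414/7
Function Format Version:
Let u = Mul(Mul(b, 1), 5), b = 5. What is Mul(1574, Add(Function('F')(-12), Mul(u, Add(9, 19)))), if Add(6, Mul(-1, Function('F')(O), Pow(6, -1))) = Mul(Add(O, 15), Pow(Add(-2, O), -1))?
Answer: Rational(8123414, 7) ≈ 1.1605e+6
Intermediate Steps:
Function('F')(O) = Add(36, Mul(-6, Pow(Add(-2, O), -1), Add(15, O))) (Function('F')(O) = Add(36, Mul(-6, Mul(Add(O, 15), Pow(Add(-2, O), -1)))) = Add(36, Mul(-6, Mul(Add(15, O), Pow(Add(-2, O), -1)))) = Add(36, Mul(-6, Mul(Pow(Add(-2, O), -1), Add(15, O)))) = Add(36, Mul(-6, Pow(Add(-2, O), -1), Add(15, O))))
u = 25 (u = Mul(Mul(5, 1), 5) = Mul(5, 5) = 25)
Mul(1574, Add(Function('F')(-12), Mul(u, Add(9, 19)))) = Mul(1574, Add(Mul(6, Pow(Add(-2, -12), -1), Add(-27, Mul(5, -12))), Mul(25, Add(9, 19)))) = Mul(1574, Add(Mul(6, Pow(-14, -1), Add(-27, -60)), Mul(25, 28))) = Mul(1574, Add(Mul(6, Rational(-1, 14), -87), 700)) = Mul(1574, Add(Rational(261, 7), 700)) = Mul(1574, Rational(5161, 7)) = Rational(8123414, 7)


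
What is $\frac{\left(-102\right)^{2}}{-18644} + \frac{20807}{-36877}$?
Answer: $- \frac{192898504}{171883697} \approx -1.1223$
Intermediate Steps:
$\frac{\left(-102\right)^{2}}{-18644} + \frac{20807}{-36877} = 10404 \left(- \frac{1}{18644}\right) + 20807 \left(- \frac{1}{36877}\right) = - \frac{2601}{4661} - \frac{20807}{36877} = - \frac{192898504}{171883697}$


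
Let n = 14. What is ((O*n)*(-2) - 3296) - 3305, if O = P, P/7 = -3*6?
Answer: -3073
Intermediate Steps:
P = -126 (P = 7*(-3*6) = 7*(-18) = -126)
O = -126
((O*n)*(-2) - 3296) - 3305 = (-126*14*(-2) - 3296) - 3305 = (-1764*(-2) - 3296) - 3305 = (3528 - 3296) - 3305 = 232 - 3305 = -3073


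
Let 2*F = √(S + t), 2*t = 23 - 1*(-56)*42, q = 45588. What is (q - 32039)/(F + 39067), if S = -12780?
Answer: 4234550264/12209867097 - 27098*I*√46370/12209867097 ≈ 0.34681 - 0.00047791*I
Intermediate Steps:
t = 2375/2 (t = (23 - 1*(-56)*42)/2 = (23 + 56*42)/2 = (23 + 2352)/2 = (½)*2375 = 2375/2 ≈ 1187.5)
F = I*√46370/4 (F = √(-12780 + 2375/2)/2 = √(-23185/2)/2 = (I*√46370/2)/2 = I*√46370/4 ≈ 53.834*I)
(q - 32039)/(F + 39067) = (45588 - 32039)/(I*√46370/4 + 39067) = 13549/(39067 + I*√46370/4)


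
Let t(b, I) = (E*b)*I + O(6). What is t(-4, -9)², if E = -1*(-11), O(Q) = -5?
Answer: 152881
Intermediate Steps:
E = 11
t(b, I) = -5 + 11*I*b (t(b, I) = (11*b)*I - 5 = 11*I*b - 5 = -5 + 11*I*b)
t(-4, -9)² = (-5 + 11*(-9)*(-4))² = (-5 + 396)² = 391² = 152881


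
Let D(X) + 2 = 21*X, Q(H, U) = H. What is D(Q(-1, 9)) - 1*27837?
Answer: -27860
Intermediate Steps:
D(X) = -2 + 21*X
D(Q(-1, 9)) - 1*27837 = (-2 + 21*(-1)) - 1*27837 = (-2 - 21) - 27837 = -23 - 27837 = -27860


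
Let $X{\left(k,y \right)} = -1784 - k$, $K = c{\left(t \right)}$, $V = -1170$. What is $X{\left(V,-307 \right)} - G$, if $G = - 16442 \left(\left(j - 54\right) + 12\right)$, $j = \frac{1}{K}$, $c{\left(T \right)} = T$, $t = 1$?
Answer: $-674736$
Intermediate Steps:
$K = 1$
$j = 1$ ($j = 1^{-1} = 1$)
$G = 674122$ ($G = - 16442 \left(\left(1 - 54\right) + 12\right) = - 16442 \left(-53 + 12\right) = \left(-16442\right) \left(-41\right) = 674122$)
$X{\left(V,-307 \right)} - G = \left(-1784 - -1170\right) - 674122 = \left(-1784 + 1170\right) - 674122 = -614 - 674122 = -674736$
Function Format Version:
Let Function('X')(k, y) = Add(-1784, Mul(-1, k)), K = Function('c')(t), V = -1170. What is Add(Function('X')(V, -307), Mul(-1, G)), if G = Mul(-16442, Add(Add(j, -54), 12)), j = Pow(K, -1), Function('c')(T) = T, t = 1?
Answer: -674736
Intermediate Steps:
K = 1
j = 1 (j = Pow(1, -1) = 1)
G = 674122 (G = Mul(-16442, Add(Add(1, -54), 12)) = Mul(-16442, Add(-53, 12)) = Mul(-16442, -41) = 674122)
Add(Function('X')(V, -307), Mul(-1, G)) = Add(Add(-1784, Mul(-1, -1170)), Mul(-1, 674122)) = Add(Add(-1784, 1170), -674122) = Add(-614, -674122) = -674736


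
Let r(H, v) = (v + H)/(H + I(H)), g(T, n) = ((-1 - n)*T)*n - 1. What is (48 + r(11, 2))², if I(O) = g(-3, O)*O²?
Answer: 5265652679401/2285413636 ≈ 2304.0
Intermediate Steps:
g(T, n) = -1 + T*n*(-1 - n) (g(T, n) = (T*(-1 - n))*n - 1 = T*n*(-1 - n) - 1 = -1 + T*n*(-1 - n))
I(O) = O²*(-1 + 3*O + 3*O²) (I(O) = (-1 - 1*(-3)*O - 1*(-3)*O²)*O² = (-1 + 3*O + 3*O²)*O² = O²*(-1 + 3*O + 3*O²))
r(H, v) = (H + v)/(H + H²*(-1 + 3*H + 3*H²)) (r(H, v) = (v + H)/(H + H²*(-1 + 3*H + 3*H²)) = (H + v)/(H + H²*(-1 + 3*H + 3*H²)))
(48 + r(11, 2))² = (48 + (11 + 2)/(11*(1 + 11*(-1 + 3*11 + 3*11²))))² = (48 + (1/11)*13/(1 + 11*(-1 + 33 + 3*121)))² = (48 + (1/11)*13/(1 + 11*(-1 + 33 + 363)))² = (48 + (1/11)*13/(1 + 11*395))² = (48 + (1/11)*13/(1 + 4345))² = (48 + (1/11)*13/4346)² = (48 + (1/11)*(1/4346)*13)² = (48 + 13/47806)² = (2294701/47806)² = 5265652679401/2285413636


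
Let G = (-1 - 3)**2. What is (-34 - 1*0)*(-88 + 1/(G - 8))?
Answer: 11951/4 ≈ 2987.8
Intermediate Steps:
G = 16 (G = (-4)**2 = 16)
(-34 - 1*0)*(-88 + 1/(G - 8)) = (-34 - 1*0)*(-88 + 1/(16 - 8)) = (-34 + 0)*(-88 + 1/8) = -34*(-88 + 1/8) = -34*(-703/8) = 11951/4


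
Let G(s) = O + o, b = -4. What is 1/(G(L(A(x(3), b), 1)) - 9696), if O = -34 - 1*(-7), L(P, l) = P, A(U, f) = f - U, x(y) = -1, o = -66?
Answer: -1/9789 ≈ -0.00010216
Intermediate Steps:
O = -27 (O = -34 + 7 = -27)
G(s) = -93 (G(s) = -27 - 66 = -93)
1/(G(L(A(x(3), b), 1)) - 9696) = 1/(-93 - 9696) = 1/(-9789) = -1/9789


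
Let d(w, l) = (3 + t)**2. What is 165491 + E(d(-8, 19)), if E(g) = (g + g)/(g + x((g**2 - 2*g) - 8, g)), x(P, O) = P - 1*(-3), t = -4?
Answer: 827453/5 ≈ 1.6549e+5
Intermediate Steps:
x(P, O) = 3 + P (x(P, O) = P + 3 = 3 + P)
d(w, l) = 1 (d(w, l) = (3 - 4)**2 = (-1)**2 = 1)
E(g) = 2*g/(-5 + g**2 - g) (E(g) = (g + g)/(g + (3 + ((g**2 - 2*g) - 8))) = (2*g)/(g + (3 + (-8 + g**2 - 2*g))) = (2*g)/(g + (-5 + g**2 - 2*g)) = (2*g)/(-5 + g**2 - g) = 2*g/(-5 + g**2 - g))
165491 + E(d(-8, 19)) = 165491 + 2*1/(-5 + 1**2 - 1*1) = 165491 + 2*1/(-5 + 1 - 1) = 165491 + 2*1/(-5) = 165491 + 2*1*(-1/5) = 165491 - 2/5 = 827453/5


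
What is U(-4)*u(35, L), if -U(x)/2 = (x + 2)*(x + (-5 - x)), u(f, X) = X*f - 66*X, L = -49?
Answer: -30380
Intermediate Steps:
u(f, X) = -66*X + X*f
U(x) = 20 + 10*x (U(x) = -2*(x + 2)*(x + (-5 - x)) = -2*(2 + x)*(-5) = -2*(-10 - 5*x) = 20 + 10*x)
U(-4)*u(35, L) = (20 + 10*(-4))*(-49*(-66 + 35)) = (20 - 40)*(-49*(-31)) = -20*1519 = -30380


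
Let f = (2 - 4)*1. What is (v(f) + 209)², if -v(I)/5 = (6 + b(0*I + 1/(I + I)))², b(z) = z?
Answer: 488601/256 ≈ 1908.6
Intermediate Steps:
f = -2 (f = -2*1 = -2)
v(I) = -5*(6 + 1/(2*I))² (v(I) = -5*(6 + (0*I + 1/(I + I)))² = -5*(6 + (0 + 1/(2*I)))² = -5*(6 + 1/(2*I))²)
(v(f) + 209)² = (-5/4*(1 + 12*(-2))²/(-2)² + 209)² = (-5/4*¼*(1 - 24)² + 209)² = (-5/4*¼*(-23)² + 209)² = (-5/4*¼*529 + 209)² = (-2645/16 + 209)² = (699/16)² = 488601/256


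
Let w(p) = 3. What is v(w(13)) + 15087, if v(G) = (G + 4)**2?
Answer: 15136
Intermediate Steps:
v(G) = (4 + G)**2
v(w(13)) + 15087 = (4 + 3)**2 + 15087 = 7**2 + 15087 = 49 + 15087 = 15136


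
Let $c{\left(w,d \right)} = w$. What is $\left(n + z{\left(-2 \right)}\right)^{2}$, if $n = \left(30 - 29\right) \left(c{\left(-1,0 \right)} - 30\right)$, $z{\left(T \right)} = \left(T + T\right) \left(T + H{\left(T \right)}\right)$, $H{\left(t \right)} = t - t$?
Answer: $529$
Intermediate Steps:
$H{\left(t \right)} = 0$
$z{\left(T \right)} = 2 T^{2}$ ($z{\left(T \right)} = \left(T + T\right) \left(T + 0\right) = 2 T T = 2 T^{2}$)
$n = -31$ ($n = \left(30 - 29\right) \left(-1 - 30\right) = 1 \left(-31\right) = -31$)
$\left(n + z{\left(-2 \right)}\right)^{2} = \left(-31 + 2 \left(-2\right)^{2}\right)^{2} = \left(-31 + 2 \cdot 4\right)^{2} = \left(-31 + 8\right)^{2} = \left(-23\right)^{2} = 529$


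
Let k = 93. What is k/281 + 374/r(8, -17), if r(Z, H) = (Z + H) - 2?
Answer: -9461/281 ≈ -33.669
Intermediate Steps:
r(Z, H) = -2 + H + Z (r(Z, H) = (H + Z) - 2 = -2 + H + Z)
k/281 + 374/r(8, -17) = 93/281 + 374/(-2 - 17 + 8) = 93*(1/281) + 374/(-11) = 93/281 + 374*(-1/11) = 93/281 - 34 = -9461/281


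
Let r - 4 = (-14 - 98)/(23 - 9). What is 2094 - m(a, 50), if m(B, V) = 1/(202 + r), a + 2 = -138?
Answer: 414611/198 ≈ 2094.0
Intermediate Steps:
a = -140 (a = -2 - 138 = -140)
r = -4 (r = 4 + (-14 - 98)/(23 - 9) = 4 - 112/14 = 4 - 112*1/14 = 4 - 8 = -4)
m(B, V) = 1/198 (m(B, V) = 1/(202 - 4) = 1/198)
2094 - m(a, 50) = 2094 - 1*1/198 = 2094 - 1/198 = 414611/198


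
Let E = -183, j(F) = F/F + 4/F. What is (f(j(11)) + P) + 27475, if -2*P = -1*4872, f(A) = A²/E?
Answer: 220773016/7381 ≈ 29911.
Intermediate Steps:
j(F) = 1 + 4/F
f(A) = -A²/183 (f(A) = A²/(-183) = A²*(-1/183) = -A²/183)
P = 2436 (P = -(-1)*4872/2 = -½*(-4872) = 2436)
(f(j(11)) + P) + 27475 = (-(4 + 11)²/121/183 + 2436) + 27475 = (-((1/11)*15)²/183 + 2436) + 27475 = (-(15/11)²/183 + 2436) + 27475 = (-1/183*225/121 + 2436) + 27475 = (-75/7381 + 2436) + 27475 = 17980041/7381 + 27475 = 220773016/7381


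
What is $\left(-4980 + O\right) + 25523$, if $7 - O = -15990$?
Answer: $36540$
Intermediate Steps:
$O = 15997$ ($O = 7 - -15990 = 7 + 15990 = 15997$)
$\left(-4980 + O\right) + 25523 = \left(-4980 + 15997\right) + 25523 = 11017 + 25523 = 36540$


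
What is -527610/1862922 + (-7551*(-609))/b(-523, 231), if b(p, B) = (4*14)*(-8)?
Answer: -203976026159/19871168 ≈ -10265.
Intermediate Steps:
b(p, B) = -448 (b(p, B) = 56*(-8) = -448)
-527610/1862922 + (-7551*(-609))/b(-523, 231) = -527610/1862922 - 7551*(-609)/(-448) = -527610*1/1862922 + 4598559*(-1/448) = -87935/310487 - 656937/64 = -203976026159/19871168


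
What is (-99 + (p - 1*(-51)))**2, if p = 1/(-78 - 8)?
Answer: 17048641/7396 ≈ 2305.1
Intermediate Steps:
p = -1/86 (p = 1/(-86) = -1/86 ≈ -0.011628)
(-99 + (p - 1*(-51)))**2 = (-99 + (-1/86 - 1*(-51)))**2 = (-99 + (-1/86 + 51))**2 = (-99 + 4385/86)**2 = (-4129/86)**2 = 17048641/7396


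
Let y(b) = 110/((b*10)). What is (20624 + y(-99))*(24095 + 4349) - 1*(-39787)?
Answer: 5279991143/9 ≈ 5.8667e+8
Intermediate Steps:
y(b) = 11/b (y(b) = 110/((10*b)) = 110*(1/(10*b)) = 11/b)
(20624 + y(-99))*(24095 + 4349) - 1*(-39787) = (20624 + 11/(-99))*(24095 + 4349) - 1*(-39787) = (20624 + 11*(-1/99))*28444 + 39787 = (20624 - ⅑)*28444 + 39787 = (185615/9)*28444 + 39787 = 5279633060/9 + 39787 = 5279991143/9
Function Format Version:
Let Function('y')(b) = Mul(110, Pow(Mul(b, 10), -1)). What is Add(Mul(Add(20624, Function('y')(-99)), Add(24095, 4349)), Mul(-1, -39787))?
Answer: Rational(5279991143, 9) ≈ 5.8667e+8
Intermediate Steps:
Function('y')(b) = Mul(11, Pow(b, -1)) (Function('y')(b) = Mul(110, Pow(Mul(10, b), -1)) = Mul(110, Mul(Rational(1, 10), Pow(b, -1))) = Mul(11, Pow(b, -1)))
Add(Mul(Add(20624, Function('y')(-99)), Add(24095, 4349)), Mul(-1, -39787)) = Add(Mul(Add(20624, Mul(11, Pow(-99, -1))), Add(24095, 4349)), Mul(-1, -39787)) = Add(Mul(Add(20624, Mul(11, Rational(-1, 99))), 28444), 39787) = Add(Mul(Add(20624, Rational(-1, 9)), 28444), 39787) = Add(Mul(Rational(185615, 9), 28444), 39787) = Add(Rational(5279633060, 9), 39787) = Rational(5279991143, 9)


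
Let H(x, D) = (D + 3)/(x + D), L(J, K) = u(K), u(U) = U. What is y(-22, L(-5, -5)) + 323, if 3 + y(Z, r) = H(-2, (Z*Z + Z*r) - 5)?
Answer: 188432/587 ≈ 321.01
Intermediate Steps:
L(J, K) = K
H(x, D) = (3 + D)/(D + x)
y(Z, r) = -3 + (-2 + Z² + Z*r)/(-7 + Z² + Z*r) (y(Z, r) = -3 + (3 + ((Z*Z + Z*r) - 5))/(((Z*Z + Z*r) - 5) - 2) = -3 + (3 + ((Z² + Z*r) - 5))/(((Z² + Z*r) - 5) - 2) = -3 + (3 + (-5 + Z² + Z*r))/((-5 + Z² + Z*r) - 2) = -3 + (-2 + Z² + Z*r)/(-7 + Z² + Z*r))
y(-22, L(-5, -5)) + 323 = (19 - 2*(-22)² - 2*(-22)*(-5))/(-7 + (-22)² - 22*(-5)) + 323 = (19 - 2*484 - 220)/(-7 + 484 + 110) + 323 = (19 - 968 - 220)/587 + 323 = (1/587)*(-1169) + 323 = -1169/587 + 323 = 188432/587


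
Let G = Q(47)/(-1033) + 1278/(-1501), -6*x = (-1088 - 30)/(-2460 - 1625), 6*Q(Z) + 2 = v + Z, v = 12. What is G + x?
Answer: -2218673/2448210 ≈ -0.90624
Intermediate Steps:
Q(Z) = 5/3 + Z/6 (Q(Z) = -⅓ + (12 + Z)/6 = -⅓ + (2 + Z/6) = 5/3 + Z/6)
x = -13/285 (x = -(-1088 - 30)/(6*(-2460 - 1625)) = -(-559)/(3*(-4085)) = -(-559)*(-1)/(3*4085) = -⅙*26/95 = -13/285 ≈ -0.045614)
G = -2668867/3101066 (G = (5/3 + (⅙)*47)/(-1033) + 1278/(-1501) = (5/3 + 47/6)*(-1/1033) + 1278*(-1/1501) = (19/2)*(-1/1033) - 1278/1501 = -19/2066 - 1278/1501 = -2668867/3101066 ≈ -0.86063)
G + x = -2668867/3101066 - 13/285 = -2218673/2448210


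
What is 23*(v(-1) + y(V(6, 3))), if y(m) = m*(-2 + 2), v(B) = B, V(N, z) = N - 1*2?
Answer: -23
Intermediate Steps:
V(N, z) = -2 + N (V(N, z) = N - 2 = -2 + N)
y(m) = 0 (y(m) = m*0 = 0)
23*(v(-1) + y(V(6, 3))) = 23*(-1 + 0) = 23*(-1) = -23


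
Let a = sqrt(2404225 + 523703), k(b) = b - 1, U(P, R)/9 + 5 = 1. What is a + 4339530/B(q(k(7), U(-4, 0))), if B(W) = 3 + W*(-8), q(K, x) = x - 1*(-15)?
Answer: 482170/19 + 2*sqrt(731982) ≈ 27089.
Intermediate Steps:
U(P, R) = -36 (U(P, R) = -45 + 9*1 = -45 + 9 = -36)
k(b) = -1 + b
q(K, x) = 15 + x (q(K, x) = x + 15 = 15 + x)
B(W) = 3 - 8*W
a = 2*sqrt(731982) (a = sqrt(2927928) = 2*sqrt(731982) ≈ 1711.1)
a + 4339530/B(q(k(7), U(-4, 0))) = 2*sqrt(731982) + 4339530/(3 - 8*(15 - 36)) = 2*sqrt(731982) + 4339530/(3 - 8*(-21)) = 2*sqrt(731982) + 4339530/(3 + 168) = 2*sqrt(731982) + 4339530/171 = 2*sqrt(731982) + 4339530*(1/171) = 2*sqrt(731982) + 482170/19 = 482170/19 + 2*sqrt(731982)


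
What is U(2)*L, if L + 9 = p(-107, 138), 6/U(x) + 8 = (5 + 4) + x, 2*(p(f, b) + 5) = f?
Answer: -135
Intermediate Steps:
p(f, b) = -5 + f/2
U(x) = 6/(1 + x) (U(x) = 6/(-8 + ((5 + 4) + x)) = 6/(-8 + (9 + x)) = 6/(1 + x))
L = -135/2 (L = -9 + (-5 + (1/2)*(-107)) = -9 + (-5 - 107/2) = -9 - 117/2 = -135/2 ≈ -67.500)
U(2)*L = (6/(1 + 2))*(-135/2) = (6/3)*(-135/2) = (6*(1/3))*(-135/2) = 2*(-135/2) = -135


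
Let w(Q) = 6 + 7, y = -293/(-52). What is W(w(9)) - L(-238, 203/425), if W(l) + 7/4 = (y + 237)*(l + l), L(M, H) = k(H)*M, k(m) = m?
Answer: 642043/100 ≈ 6420.4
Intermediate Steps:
y = 293/52 (y = -293*(-1/52) = 293/52 ≈ 5.6346)
w(Q) = 13
L(M, H) = H*M
W(l) = -7/4 + 12617*l/26 (W(l) = -7/4 + (293/52 + 237)*(l + l) = -7/4 + 12617*(2*l)/52 = -7/4 + 12617*l/26)
W(w(9)) - L(-238, 203/425) = (-7/4 + (12617/26)*13) - 203/425*(-238) = (-7/4 + 12617/2) - 203*(1/425)*(-238) = 25227/4 - 203*(-238)/425 = 25227/4 - 1*(-2842/25) = 25227/4 + 2842/25 = 642043/100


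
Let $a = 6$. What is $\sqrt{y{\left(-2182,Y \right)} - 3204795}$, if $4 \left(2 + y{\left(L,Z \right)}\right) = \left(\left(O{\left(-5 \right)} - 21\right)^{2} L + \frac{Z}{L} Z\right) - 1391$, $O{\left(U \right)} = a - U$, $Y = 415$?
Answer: $\frac{3 i \sqrt{6897735491394}}{4364} \approx 1805.5 i$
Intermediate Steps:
$O{\left(U \right)} = 6 - U$
$y{\left(L,Z \right)} = - \frac{1399}{4} + 25 L + \frac{Z^{2}}{4 L}$ ($y{\left(L,Z \right)} = -2 + \frac{\left(\left(\left(6 - -5\right) - 21\right)^{2} L + \frac{Z}{L} Z\right) - 1391}{4} = -2 + \frac{\left(\left(\left(6 + 5\right) - 21\right)^{2} L + \frac{Z^{2}}{L}\right) - 1391}{4} = -2 + \frac{\left(\left(11 - 21\right)^{2} L + \frac{Z^{2}}{L}\right) - 1391}{4} = -2 + \frac{\left(\left(-10\right)^{2} L + \frac{Z^{2}}{L}\right) - 1391}{4} = -2 + \frac{\left(100 L + \frac{Z^{2}}{L}\right) - 1391}{4} = -2 + \frac{-1391 + 100 L + \frac{Z^{2}}{L}}{4} = -2 + \left(- \frac{1391}{4} + 25 L + \frac{Z^{2}}{4 L}\right) = - \frac{1399}{4} + 25 L + \frac{Z^{2}}{4 L}$)
$\sqrt{y{\left(-2182,Y \right)} - 3204795} = \sqrt{\frac{415^{2} - 2182 \left(-1399 + 100 \left(-2182\right)\right)}{4 \left(-2182\right)} - 3204795} = \sqrt{\frac{1}{4} \left(- \frac{1}{2182}\right) \left(172225 - 2182 \left(-1399 - 218200\right)\right) - 3204795} = \sqrt{\frac{1}{4} \left(- \frac{1}{2182}\right) \left(172225 - -479165018\right) - 3204795} = \sqrt{\frac{1}{4} \left(- \frac{1}{2182}\right) \left(172225 + 479165018\right) - 3204795} = \sqrt{\frac{1}{4} \left(- \frac{1}{2182}\right) 479337243 - 3204795} = \sqrt{- \frac{479337243}{8728} - 3204795} = \sqrt{- \frac{28450788003}{8728}} = \frac{3 i \sqrt{6897735491394}}{4364}$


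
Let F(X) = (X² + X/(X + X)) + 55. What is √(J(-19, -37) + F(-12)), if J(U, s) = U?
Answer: 19*√2/2 ≈ 13.435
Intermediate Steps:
F(X) = 111/2 + X² (F(X) = (X² + X/((2*X))) + 55 = (X² + (1/(2*X))*X) + 55 = (X² + ½) + 55 = (½ + X²) + 55 = 111/2 + X²)
√(J(-19, -37) + F(-12)) = √(-19 + (111/2 + (-12)²)) = √(-19 + (111/2 + 144)) = √(-19 + 399/2) = √(361/2) = 19*√2/2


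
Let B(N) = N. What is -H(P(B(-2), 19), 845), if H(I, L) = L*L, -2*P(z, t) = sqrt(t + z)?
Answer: -714025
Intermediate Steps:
P(z, t) = -sqrt(t + z)/2
H(I, L) = L**2
-H(P(B(-2), 19), 845) = -1*845**2 = -1*714025 = -714025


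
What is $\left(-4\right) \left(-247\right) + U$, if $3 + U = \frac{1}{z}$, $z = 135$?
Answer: $\frac{132976}{135} \approx 985.01$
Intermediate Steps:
$U = - \frac{404}{135}$ ($U = -3 + \frac{1}{135} = - \frac{404}{135} \approx -2.9926$)
$\left(-4\right) \left(-247\right) + U = \left(-4\right) \left(-247\right) - \frac{404}{135} = 988 - \frac{404}{135} = \frac{132976}{135}$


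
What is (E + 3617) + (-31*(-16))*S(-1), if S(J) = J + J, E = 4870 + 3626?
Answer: 11121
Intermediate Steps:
E = 8496
S(J) = 2*J
(E + 3617) + (-31*(-16))*S(-1) = (8496 + 3617) + (-31*(-16))*(2*(-1)) = 12113 + 496*(-2) = 12113 - 992 = 11121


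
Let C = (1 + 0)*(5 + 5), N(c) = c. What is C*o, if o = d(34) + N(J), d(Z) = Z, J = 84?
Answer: 1180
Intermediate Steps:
o = 118 (o = 34 + 84 = 118)
C = 10 (C = 1*10 = 10)
C*o = 10*118 = 1180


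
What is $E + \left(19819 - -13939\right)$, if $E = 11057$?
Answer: $44815$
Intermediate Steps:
$E + \left(19819 - -13939\right) = 11057 + \left(19819 - -13939\right) = 11057 + \left(19819 + 13939\right) = 11057 + 33758 = 44815$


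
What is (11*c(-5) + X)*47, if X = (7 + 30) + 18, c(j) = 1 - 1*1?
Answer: 2585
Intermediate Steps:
c(j) = 0 (c(j) = 1 - 1 = 0)
X = 55 (X = 37 + 18 = 55)
(11*c(-5) + X)*47 = (11*0 + 55)*47 = (0 + 55)*47 = 55*47 = 2585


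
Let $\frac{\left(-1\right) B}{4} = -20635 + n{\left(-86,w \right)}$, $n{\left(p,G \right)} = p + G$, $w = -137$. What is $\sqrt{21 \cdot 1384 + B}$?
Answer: $4 \sqrt{7031} \approx 335.4$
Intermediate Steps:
$n{\left(p,G \right)} = G + p$
$B = 83432$ ($B = - 4 \left(-20635 - 223\right) = \left(-4\right) \left(-20858\right) = 83432$)
$\sqrt{21 \cdot 1384 + B} = \sqrt{21 \cdot 1384 + 83432} = \sqrt{29064 + 83432} = \sqrt{112496} = 4 \sqrt{7031}$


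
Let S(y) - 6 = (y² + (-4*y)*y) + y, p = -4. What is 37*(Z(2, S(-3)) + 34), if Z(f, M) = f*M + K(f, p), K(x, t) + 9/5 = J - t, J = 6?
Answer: -1073/5 ≈ -214.60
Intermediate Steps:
S(y) = 6 + y - 3*y² (S(y) = 6 + ((y² + (-4*y)*y) + y) = 6 + ((y² - 4*y²) + y) = 6 + (-3*y² + y) = 6 + (y - 3*y²) = 6 + y - 3*y²)
K(x, t) = 21/5 - t (K(x, t) = -9/5 + (6 - t) = 21/5 - t)
Z(f, M) = 41/5 + M*f (Z(f, M) = f*M + (21/5 - 1*(-4)) = M*f + (21/5 + 4) = M*f + 41/5 = 41/5 + M*f)
37*(Z(2, S(-3)) + 34) = 37*((41/5 + (6 - 3 - 3*(-3)²)*2) + 34) = 37*((41/5 + (6 - 3 - 3*9)*2) + 34) = 37*((41/5 + (6 - 3 - 27)*2) + 34) = 37*((41/5 - 24*2) + 34) = 37*((41/5 - 48) + 34) = 37*(-199/5 + 34) = 37*(-29/5) = -1073/5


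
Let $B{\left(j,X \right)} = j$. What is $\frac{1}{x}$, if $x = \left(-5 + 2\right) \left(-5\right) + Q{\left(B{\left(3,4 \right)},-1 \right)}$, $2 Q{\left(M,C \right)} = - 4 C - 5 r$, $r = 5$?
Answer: $\frac{2}{9} \approx 0.22222$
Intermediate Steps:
$Q{\left(M,C \right)} = - \frac{25}{2} - 2 C$ ($Q{\left(M,C \right)} = \frac{- 4 C - 25}{2} = \frac{-25 - 4 C}{2} = - \frac{25}{2} - 2 C$)
$x = \frac{9}{2}$ ($x = \left(-5 + 2\right) \left(-5\right) - \frac{21}{2} = \left(-3\right) \left(-5\right) + \left(- \frac{25}{2} + 2\right) = 15 - \frac{21}{2} = \frac{9}{2} \approx 4.5$)
$\frac{1}{x} = \frac{1}{\frac{9}{2}} = \frac{2}{9}$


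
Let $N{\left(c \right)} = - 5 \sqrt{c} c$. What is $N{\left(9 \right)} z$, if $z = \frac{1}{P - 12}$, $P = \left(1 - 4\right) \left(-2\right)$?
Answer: $\frac{45}{2} \approx 22.5$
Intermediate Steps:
$N{\left(c \right)} = - 5 c^{\frac{3}{2}}$
$P = 6$ ($P = \left(-3\right) \left(-2\right) = 6$)
$z = - \frac{1}{6}$ ($z = \frac{1}{6 - 12} = \frac{1}{-6} = - \frac{1}{6} \approx -0.16667$)
$N{\left(9 \right)} z = - 5 \cdot 9^{\frac{3}{2}} \left(- \frac{1}{6}\right) = \left(-5\right) 27 \left(- \frac{1}{6}\right) = \left(-135\right) \left(- \frac{1}{6}\right) = \frac{45}{2}$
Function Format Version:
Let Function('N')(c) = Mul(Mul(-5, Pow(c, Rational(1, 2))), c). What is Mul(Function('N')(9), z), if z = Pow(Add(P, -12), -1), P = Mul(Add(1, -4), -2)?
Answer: Rational(45, 2) ≈ 22.500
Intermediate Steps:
Function('N')(c) = Mul(-5, Pow(c, Rational(3, 2)))
P = 6 (P = Mul(-3, -2) = 6)
z = Rational(-1, 6) (z = Pow(Add(6, -12), -1) = Pow(-6, -1) = Rational(-1, 6) ≈ -0.16667)
Mul(Function('N')(9), z) = Mul(Mul(-5, Pow(9, Rational(3, 2))), Rational(-1, 6)) = Mul(Mul(-5, 27), Rational(-1, 6)) = Mul(-135, Rational(-1, 6)) = Rational(45, 2)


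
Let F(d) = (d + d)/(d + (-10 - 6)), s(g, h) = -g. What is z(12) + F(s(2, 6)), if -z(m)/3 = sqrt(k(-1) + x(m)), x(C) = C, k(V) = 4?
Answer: -106/9 ≈ -11.778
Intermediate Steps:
F(d) = 2*d/(-16 + d) (F(d) = (2*d)/(d - 16) = (2*d)/(-16 + d) = 2*d/(-16 + d))
z(m) = -3*sqrt(4 + m)
z(12) + F(s(2, 6)) = -3*sqrt(4 + 12) + 2*(-1*2)/(-16 - 1*2) = -3*sqrt(16) + 2*(-2)/(-16 - 2) = -3*4 + 2*(-2)/(-18) = -12 + 2*(-2)*(-1/18) = -12 + 2/9 = -106/9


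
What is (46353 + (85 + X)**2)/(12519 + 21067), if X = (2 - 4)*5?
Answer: 25989/16793 ≈ 1.5476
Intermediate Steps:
X = -10 (X = -2*5 = -10)
(46353 + (85 + X)**2)/(12519 + 21067) = (46353 + (85 - 10)**2)/(12519 + 21067) = (46353 + 75**2)/33586 = (46353 + 5625)*(1/33586) = 51978*(1/33586) = 25989/16793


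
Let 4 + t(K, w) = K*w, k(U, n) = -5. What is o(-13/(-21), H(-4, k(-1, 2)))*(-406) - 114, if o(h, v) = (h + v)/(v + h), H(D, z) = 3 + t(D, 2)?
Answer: -520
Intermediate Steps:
t(K, w) = -4 + K*w
H(D, z) = -1 + 2*D (H(D, z) = 3 + (-4 + D*2) = 3 + (-4 + 2*D) = -1 + 2*D)
o(h, v) = 1 (o(h, v) = (h + v)/(h + v) = 1)
o(-13/(-21), H(-4, k(-1, 2)))*(-406) - 114 = 1*(-406) - 114 = -406 - 114 = -520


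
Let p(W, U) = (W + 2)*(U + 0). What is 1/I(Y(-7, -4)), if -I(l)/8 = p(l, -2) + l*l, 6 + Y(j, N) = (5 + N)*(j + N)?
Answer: -1/2552 ≈ -0.00039185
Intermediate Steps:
p(W, U) = U*(2 + W) (p(W, U) = (2 + W)*U = U*(2 + W))
Y(j, N) = -6 + (5 + N)*(N + j) (Y(j, N) = -6 + (5 + N)*(j + N) = -6 + (5 + N)*(N + j))
I(l) = 32 - 8*l² + 16*l (I(l) = -8*(-2*(2 + l) + l*l) = -8*((-4 - 2*l) + l²) = -8*(-4 + l² - 2*l) = 32 - 8*l² + 16*l)
1/I(Y(-7, -4)) = 1/(32 - 8*(-6 + (-4)² + 5*(-4) + 5*(-7) - 4*(-7))² + 16*(-6 + (-4)² + 5*(-4) + 5*(-7) - 4*(-7))) = 1/(32 - 8*(-6 + 16 - 20 - 35 + 28)² + 16*(-6 + 16 - 20 - 35 + 28)) = 1/(32 - 8*(-17)² + 16*(-17)) = 1/(32 - 8*289 - 272) = 1/(32 - 2312 - 272) = 1/(-2552) = -1/2552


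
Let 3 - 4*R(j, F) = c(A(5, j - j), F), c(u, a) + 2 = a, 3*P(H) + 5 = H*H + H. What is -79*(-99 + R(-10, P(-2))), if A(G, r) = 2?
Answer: 15405/2 ≈ 7702.5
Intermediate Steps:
P(H) = -5/3 + H/3 + H²/3 (P(H) = -5/3 + (H*H + H)/3 = -5/3 + (H² + H)/3 = -5/3 + (H + H²)/3 = -5/3 + (H/3 + H²/3) = -5/3 + H/3 + H²/3)
c(u, a) = -2 + a
R(j, F) = 5/4 - F/4 (R(j, F) = ¾ - (-2 + F)/4 = ¾ + (½ - F/4) = 5/4 - F/4)
-79*(-99 + R(-10, P(-2))) = -79*(-99 + (5/4 - (-5/3 + (⅓)*(-2) + (⅓)*(-2)²)/4)) = -79*(-99 + (5/4 - (-5/3 - ⅔ + (⅓)*4)/4)) = -79*(-99 + (5/4 - (-5/3 - ⅔ + 4/3)/4)) = -79*(-99 + (5/4 - ¼*(-1))) = -79*(-99 + (5/4 + ¼)) = -79*(-99 + 3/2) = -79*(-195/2) = 15405/2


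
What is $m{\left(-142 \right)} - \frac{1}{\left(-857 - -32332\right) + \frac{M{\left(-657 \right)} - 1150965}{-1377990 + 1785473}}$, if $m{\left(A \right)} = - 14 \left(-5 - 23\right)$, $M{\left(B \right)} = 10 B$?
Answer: $\frac{5027152589397}{12824369890} \approx 392.0$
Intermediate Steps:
$m{\left(A \right)} = 392$ ($m{\left(A \right)} = \left(-14\right) \left(-28\right) = 392$)
$m{\left(-142 \right)} - \frac{1}{\left(-857 - -32332\right) + \frac{M{\left(-657 \right)} - 1150965}{-1377990 + 1785473}} = 392 - \frac{1}{\left(-857 - -32332\right) + \frac{10 \left(-657\right) - 1150965}{-1377990 + 1785473}} = 392 - \frac{1}{\left(-857 + 32332\right) + \frac{-6570 - 1150965}{407483}} = 392 - \frac{1}{31475 - \frac{1157535}{407483}} = 392 - \frac{1}{\frac{12824369890}{407483}} = 392 - \frac{407483}{12824369890} = \frac{5027152589397}{12824369890}$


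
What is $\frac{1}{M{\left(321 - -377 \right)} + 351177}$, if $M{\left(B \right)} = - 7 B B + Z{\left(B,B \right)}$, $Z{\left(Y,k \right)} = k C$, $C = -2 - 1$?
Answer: $- \frac{1}{3061345} \approx -3.2665 \cdot 10^{-7}$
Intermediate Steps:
$C = -3$ ($C = -2 - 1 = -3$)
$Z{\left(Y,k \right)} = - 3 k$ ($Z{\left(Y,k \right)} = k \left(-3\right) = - 3 k$)
$M{\left(B \right)} = - 7 B^{2} - 3 B$ ($M{\left(B \right)} = - 7 B B - 3 B = - 7 B^{2} - 3 B$)
$\frac{1}{M{\left(321 - -377 \right)} + 351177} = \frac{1}{\left(321 - -377\right) \left(-3 - 7 \left(321 - -377\right)\right) + 351177} = \frac{1}{\left(321 + 377\right) \left(-3 - 7 \left(321 + 377\right)\right) + 351177} = \frac{1}{698 \left(-3 - 4886\right) + 351177} = \frac{1}{698 \left(-4889\right) + 351177} = \frac{1}{-3412522 + 351177} = \frac{1}{-3061345} = - \frac{1}{3061345}$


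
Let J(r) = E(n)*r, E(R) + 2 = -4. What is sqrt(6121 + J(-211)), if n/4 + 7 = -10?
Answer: sqrt(7387) ≈ 85.948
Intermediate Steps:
n = -68 (n = -28 + 4*(-10) = -28 - 40 = -68)
E(R) = -6 (E(R) = -2 - 4 = -6)
J(r) = -6*r
sqrt(6121 + J(-211)) = sqrt(6121 - 6*(-211)) = sqrt(6121 + 1266) = sqrt(7387)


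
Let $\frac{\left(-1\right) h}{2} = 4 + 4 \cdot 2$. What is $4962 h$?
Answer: $-119088$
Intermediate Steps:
$h = -24$ ($h = - 2 \left(4 + 4 \cdot 2\right) = - 2 \left(4 + 8\right) = \left(-2\right) 12 = -24$)
$4962 h = 4962 \left(-24\right) = -119088$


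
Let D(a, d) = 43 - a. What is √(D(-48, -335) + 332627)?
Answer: √332718 ≈ 576.82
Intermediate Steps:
√(D(-48, -335) + 332627) = √((43 - 1*(-48)) + 332627) = √((43 + 48) + 332627) = √(91 + 332627) = √332718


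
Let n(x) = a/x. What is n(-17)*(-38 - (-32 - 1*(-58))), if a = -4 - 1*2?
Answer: -384/17 ≈ -22.588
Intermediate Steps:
a = -6 (a = -4 - 2 = -6)
n(x) = -6/x
n(-17)*(-38 - (-32 - 1*(-58))) = (-6/(-17))*(-38 - (-32 - 1*(-58))) = (-6*(-1/17))*(-38 - (-32 + 58)) = 6*(-38 - 1*26)/17 = 6*(-38 - 26)/17 = (6/17)*(-64) = -384/17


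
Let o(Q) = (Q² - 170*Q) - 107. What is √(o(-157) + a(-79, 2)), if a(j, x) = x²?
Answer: 2*√12809 ≈ 226.35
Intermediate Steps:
o(Q) = -107 + Q² - 170*Q
√(o(-157) + a(-79, 2)) = √((-107 + (-157)² - 170*(-157)) + 2²) = √((-107 + 24649 + 26690) + 4) = √(51232 + 4) = √51236 = 2*√12809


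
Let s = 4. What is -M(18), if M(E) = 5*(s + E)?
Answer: -110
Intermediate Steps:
M(E) = 20 + 5*E (M(E) = 5*(4 + E) = 20 + 5*E)
-M(18) = -(20 + 5*18) = -(20 + 90) = -1*110 = -110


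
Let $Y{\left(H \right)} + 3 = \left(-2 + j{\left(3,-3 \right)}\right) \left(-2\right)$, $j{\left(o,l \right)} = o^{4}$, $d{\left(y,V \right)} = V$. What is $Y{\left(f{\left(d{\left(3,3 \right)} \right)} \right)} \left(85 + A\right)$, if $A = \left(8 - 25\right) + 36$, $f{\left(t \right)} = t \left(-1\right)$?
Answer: $-16744$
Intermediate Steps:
$f{\left(t \right)} = - t$
$A = 19$ ($A = -17 + 36 = 19$)
$Y{\left(H \right)} = -161$ ($Y{\left(H \right)} = -3 + \left(-2 + 3^{4}\right) \left(-2\right) = -3 + \left(-2 + 81\right) \left(-2\right) = -3 + 79 \left(-2\right) = -3 - 158 = -161$)
$Y{\left(f{\left(d{\left(3,3 \right)} \right)} \right)} \left(85 + A\right) = - 161 \left(85 + 19\right) = \left(-161\right) 104 = -16744$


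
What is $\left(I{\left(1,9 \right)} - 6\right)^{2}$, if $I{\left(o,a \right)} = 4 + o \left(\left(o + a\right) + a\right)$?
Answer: $289$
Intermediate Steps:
$I{\left(o,a \right)} = 4 + o \left(o + 2 a\right)$ ($I{\left(o,a \right)} = 4 + o \left(\left(a + o\right) + a\right) = 4 + o \left(o + 2 a\right)$)
$\left(I{\left(1,9 \right)} - 6\right)^{2} = \left(\left(4 + 1^{2} + 2 \cdot 9 \cdot 1\right) - 6\right)^{2} = \left(\left(4 + 1 + 18\right) - 6\right)^{2} = \left(23 - 6\right)^{2} = 17^{2} = 289$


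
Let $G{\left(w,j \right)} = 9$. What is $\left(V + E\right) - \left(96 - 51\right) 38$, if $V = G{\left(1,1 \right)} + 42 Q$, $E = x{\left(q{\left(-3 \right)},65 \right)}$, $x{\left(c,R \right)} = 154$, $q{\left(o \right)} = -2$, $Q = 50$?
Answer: $553$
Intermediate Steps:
$E = 154$
$V = 2109$ ($V = 9 + 42 \cdot 50 = 9 + 2100 = 2109$)
$\left(V + E\right) - \left(96 - 51\right) 38 = \left(2109 + 154\right) - \left(96 - 51\right) 38 = 2263 - 45 \cdot 38 = 2263 - 1710 = 553$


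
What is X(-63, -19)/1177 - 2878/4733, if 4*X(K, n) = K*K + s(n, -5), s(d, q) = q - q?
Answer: 5235653/22282964 ≈ 0.23496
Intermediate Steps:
s(d, q) = 0
X(K, n) = K²/4 (X(K, n) = (K*K + 0)/4 = (K² + 0)/4 = K²/4)
X(-63, -19)/1177 - 2878/4733 = ((¼)*(-63)²)/1177 - 2878/4733 = ((¼)*3969)*(1/1177) - 2878*1/4733 = (3969/4)*(1/1177) - 2878/4733 = 3969/4708 - 2878/4733 = 5235653/22282964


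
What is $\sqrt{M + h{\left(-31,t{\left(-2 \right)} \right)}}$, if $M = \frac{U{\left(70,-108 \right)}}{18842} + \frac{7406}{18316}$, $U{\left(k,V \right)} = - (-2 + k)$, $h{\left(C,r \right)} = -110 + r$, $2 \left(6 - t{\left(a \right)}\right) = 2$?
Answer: $\frac{i \sqrt{778617051887888882}}{86277518} \approx 10.227 i$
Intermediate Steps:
$t{\left(a \right)} = 5$ ($t{\left(a \right)} = 6 - 1 = 5$)
$U{\left(k,V \right)} = 2 - k$
$M = \frac{34574591}{86277518}$ ($M = \frac{2 - 70}{18842} + \frac{7406}{18316} = \left(2 - 70\right) \frac{1}{18842} + 7406 \cdot \frac{1}{18316} = \left(-68\right) \frac{1}{18842} + \frac{3703}{9158} = - \frac{34}{9421} + \frac{3703}{9158} = \frac{34574591}{86277518} \approx 0.40074$)
$\sqrt{M + h{\left(-31,t{\left(-2 \right)} \right)}} = \sqrt{\frac{34574591}{86277518} + \left(-110 + 5\right)} = \sqrt{\frac{34574591}{86277518} - 105} = \sqrt{- \frac{9024564799}{86277518}} = \frac{i \sqrt{778617051887888882}}{86277518}$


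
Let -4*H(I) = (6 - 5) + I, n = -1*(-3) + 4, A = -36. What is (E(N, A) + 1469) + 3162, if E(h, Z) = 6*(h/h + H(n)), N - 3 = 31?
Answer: 4625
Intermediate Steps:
N = 34 (N = 3 + 31 = 34)
n = 7 (n = 3 + 4 = 7)
H(I) = -¼ - I/4 (H(I) = -((6 - 5) + I)/4 = -(1 + I)/4 = -¼ - I/4)
E(h, Z) = -6 (E(h, Z) = 6*(h/h + (-¼ - ¼*7)) = 6*(1 + (-¼ - 7/4)) = 6*(1 - 2) = 6*(-1) = -6)
(E(N, A) + 1469) + 3162 = (-6 + 1469) + 3162 = 1463 + 3162 = 4625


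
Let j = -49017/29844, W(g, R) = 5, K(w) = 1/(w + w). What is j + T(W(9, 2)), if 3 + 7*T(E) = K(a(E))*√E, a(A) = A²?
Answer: -144217/69636 + √5/350 ≈ -2.0646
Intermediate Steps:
K(w) = 1/(2*w)
T(E) = -3/7 + 1/(14*E^(3/2)) (T(E) = -3/7 + ((1/(2*(E²)))*√E)/7 = -3/7 + ((1/(2*E²))*√E)/7 = -3/7 + (1/(2*E^(3/2)))/7 = -3/7 + 1/(14*E^(3/2)))
j = -16339/9948 (j = -49017*1/29844 = -16339/9948 ≈ -1.6424)
j + T(W(9, 2)) = -16339/9948 + (-3/7 + 1/(14*5^(3/2))) = -16339/9948 + (-3/7 + (√5/25)/14) = -16339/9948 + (-3/7 + √5/350) = -144217/69636 + √5/350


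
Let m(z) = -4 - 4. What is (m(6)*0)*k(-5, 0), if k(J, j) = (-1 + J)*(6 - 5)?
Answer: 0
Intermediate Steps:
m(z) = -8
k(J, j) = -1 + J (k(J, j) = (-1 + J)*1 = -1 + J)
(m(6)*0)*k(-5, 0) = (-8*0)*(-1 - 5) = 0*(-6) = 0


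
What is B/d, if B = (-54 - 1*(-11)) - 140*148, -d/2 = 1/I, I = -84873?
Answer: -1762218099/2 ≈ -8.8111e+8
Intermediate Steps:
d = 2/84873 (d = -2/(-84873) = -2*(-1/84873) = 2/84873 ≈ 2.3565e-5)
B = -20763 (B = (-54 + 11) - 20720 = -43 - 20720 = -20763)
B/d = -20763/2/84873 = -20763*84873/2 = -1762218099/2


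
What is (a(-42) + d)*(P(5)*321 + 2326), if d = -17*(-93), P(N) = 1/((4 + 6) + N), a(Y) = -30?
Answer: 18204087/5 ≈ 3.6408e+6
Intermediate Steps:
P(N) = 1/(10 + N)
d = 1581
(a(-42) + d)*(P(5)*321 + 2326) = (-30 + 1581)*(321/(10 + 5) + 2326) = 1551*(321/15 + 2326) = 1551*((1/15)*321 + 2326) = 1551*(107/5 + 2326) = 1551*(11737/5) = 18204087/5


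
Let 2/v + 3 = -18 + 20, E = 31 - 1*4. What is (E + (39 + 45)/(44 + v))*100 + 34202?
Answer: 37102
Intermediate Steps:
E = 27 (E = 31 - 4 = 27)
v = -2 (v = 2/(-3 + (-18 + 20)) = 2/(-3 + 2) = 2/(-1) = 2*(-1) = -2)
(E + (39 + 45)/(44 + v))*100 + 34202 = (27 + (39 + 45)/(44 - 2))*100 + 34202 = (27 + 84/42)*100 + 34202 = (27 + 84*(1/42))*100 + 34202 = (27 + 2)*100 + 34202 = 29*100 + 34202 = 2900 + 34202 = 37102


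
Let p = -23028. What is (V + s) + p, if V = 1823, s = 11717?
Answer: -9488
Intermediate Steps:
(V + s) + p = (1823 + 11717) - 23028 = 13540 - 23028 = -9488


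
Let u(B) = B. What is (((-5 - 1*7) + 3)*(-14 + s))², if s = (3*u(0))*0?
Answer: 15876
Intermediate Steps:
s = 0 (s = (3*0)*0 = 0*0 = 0)
(((-5 - 1*7) + 3)*(-14 + s))² = (((-5 - 1*7) + 3)*(-14 + 0))² = (((-5 - 7) + 3)*(-14))² = ((-12 + 3)*(-14))² = (-9*(-14))² = 126² = 15876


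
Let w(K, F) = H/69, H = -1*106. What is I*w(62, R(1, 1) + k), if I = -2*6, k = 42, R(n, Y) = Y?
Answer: 424/23 ≈ 18.435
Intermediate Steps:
H = -106
I = -12
w(K, F) = -106/69
I*w(62, R(1, 1) + k) = -12*(-106/69) = 424/23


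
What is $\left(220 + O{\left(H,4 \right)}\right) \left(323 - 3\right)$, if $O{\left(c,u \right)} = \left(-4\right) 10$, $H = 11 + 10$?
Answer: $57600$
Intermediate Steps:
$H = 21$
$O{\left(c,u \right)} = -40$
$\left(220 + O{\left(H,4 \right)}\right) \left(323 - 3\right) = \left(220 - 40\right) \left(323 - 3\right) = 180 \cdot 320 = 57600$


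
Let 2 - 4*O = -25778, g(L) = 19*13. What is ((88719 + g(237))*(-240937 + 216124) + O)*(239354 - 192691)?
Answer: -103008895081319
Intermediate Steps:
g(L) = 247
O = 6445 (O = 1/2 - 1/4*(-25778) = 1/2 + 12889/2 = 6445)
((88719 + g(237))*(-240937 + 216124) + O)*(239354 - 192691) = ((88719 + 247)*(-240937 + 216124) + 6445)*(239354 - 192691) = (88966*(-24813) + 6445)*46663 = (-2207513358 + 6445)*46663 = -2207506913*46663 = -103008895081319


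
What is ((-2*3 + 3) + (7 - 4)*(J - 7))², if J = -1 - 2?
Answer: 1089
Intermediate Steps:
J = -3
((-2*3 + 3) + (7 - 4)*(J - 7))² = ((-2*3 + 3) + (7 - 4)*(-3 - 7))² = ((-6 + 3) + 3*(-10))² = (-3 - 30)² = (-33)² = 1089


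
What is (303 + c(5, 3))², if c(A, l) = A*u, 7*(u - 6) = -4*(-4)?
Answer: 5812921/49 ≈ 1.1863e+5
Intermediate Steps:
u = 58/7 (u = 6 + (-4*(-4))/7 = 6 + (⅐)*16 = 6 + 16/7 = 58/7 ≈ 8.2857)
c(A, l) = 58*A/7 (c(A, l) = A*(58/7) = 58*A/7)
(303 + c(5, 3))² = (303 + (58/7)*5)² = (303 + 290/7)² = (2411/7)² = 5812921/49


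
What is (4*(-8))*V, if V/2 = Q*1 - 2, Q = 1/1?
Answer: 64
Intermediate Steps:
Q = 1
V = -2 (V = 2*(1*1 - 2) = 2*(1 - 2) = 2*(-1) = -2)
(4*(-8))*V = (4*(-8))*(-2) = -32*(-2) = 64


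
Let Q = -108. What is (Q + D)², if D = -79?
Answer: 34969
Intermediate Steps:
(Q + D)² = (-108 - 79)² = (-187)² = 34969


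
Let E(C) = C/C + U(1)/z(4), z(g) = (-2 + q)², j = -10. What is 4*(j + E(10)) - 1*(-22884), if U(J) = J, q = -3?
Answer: 571204/25 ≈ 22848.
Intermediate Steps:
z(g) = 25 (z(g) = (-2 - 3)² = (-5)² = 25)
E(C) = 26/25 (E(C) = C/C + 1/25 = 1 + 1*(1/25) = 1 + 1/25 = 26/25)
4*(j + E(10)) - 1*(-22884) = 4*(-10 + 26/25) - 1*(-22884) = 4*(-224/25) + 22884 = -896/25 + 22884 = 571204/25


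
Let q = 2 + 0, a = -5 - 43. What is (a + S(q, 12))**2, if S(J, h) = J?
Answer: 2116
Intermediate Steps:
a = -48
q = 2
(a + S(q, 12))**2 = (-48 + 2)**2 = (-46)**2 = 2116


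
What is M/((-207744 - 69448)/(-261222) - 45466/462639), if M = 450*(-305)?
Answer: -1382238858063375/9696925853 ≈ -1.4254e+5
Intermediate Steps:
M = -137250
M/((-207744 - 69448)/(-261222) - 45466/462639) = -137250/((-207744 - 69448)/(-261222) - 45466/462639) = -137250/(-277192*(-1/261222) - 45466*1/462639) = -137250/(138596/130611 - 45466/462639) = -137250/19393851706/20141914143 = -137250*20141914143/19393851706 = -1382238858063375/9696925853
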